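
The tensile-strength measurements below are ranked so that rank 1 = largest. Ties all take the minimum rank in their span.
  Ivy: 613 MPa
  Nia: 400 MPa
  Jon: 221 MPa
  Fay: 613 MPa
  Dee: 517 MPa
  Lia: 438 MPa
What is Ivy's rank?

1

Sorted (descending): 613, 613, 517, 438, 400, 221
The 2 values of 613 occupy positions 1–2 → each gets rank 1.
Ivy has value 613 MPa → rank 1.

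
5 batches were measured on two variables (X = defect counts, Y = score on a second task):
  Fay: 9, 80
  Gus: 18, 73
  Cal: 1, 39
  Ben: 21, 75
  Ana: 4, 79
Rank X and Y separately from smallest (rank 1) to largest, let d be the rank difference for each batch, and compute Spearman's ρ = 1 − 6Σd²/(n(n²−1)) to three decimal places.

Ranks of variable 1: 3, 4, 1, 5, 2
Ranks of variable 2: 5, 2, 1, 3, 4
d = r₁ − r₂: -2, 2, 0, 2, -2
d²: 4, 4, 0, 4, 4; Σd² = 16
ρ = 1 − 6·16/(5·24) = 1 − 96/120 = 0.200

0.200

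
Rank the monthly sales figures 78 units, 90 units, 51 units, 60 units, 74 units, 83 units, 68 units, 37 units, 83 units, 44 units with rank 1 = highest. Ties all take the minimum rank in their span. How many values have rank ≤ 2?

Sorted (descending): 90, 83, 83, 78, 74, 68, 60, 51, 44, 37
The 2 values of 83 occupy positions 2–3 → each gets rank 2.
Ranks ≤ 2: {1, 2, 2} → 3 values.

3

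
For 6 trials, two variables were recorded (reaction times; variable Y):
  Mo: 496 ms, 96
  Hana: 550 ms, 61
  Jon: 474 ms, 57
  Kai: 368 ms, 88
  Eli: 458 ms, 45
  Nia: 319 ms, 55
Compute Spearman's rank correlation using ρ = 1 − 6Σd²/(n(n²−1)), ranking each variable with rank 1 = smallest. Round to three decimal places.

Ranks of variable 1: 5, 6, 4, 2, 3, 1
Ranks of variable 2: 6, 4, 3, 5, 1, 2
d = r₁ − r₂: -1, 2, 1, -3, 2, -1
d²: 1, 4, 1, 9, 4, 1; Σd² = 20
ρ = 1 − 6·20/(6·35) = 1 − 120/210 = 0.429

0.429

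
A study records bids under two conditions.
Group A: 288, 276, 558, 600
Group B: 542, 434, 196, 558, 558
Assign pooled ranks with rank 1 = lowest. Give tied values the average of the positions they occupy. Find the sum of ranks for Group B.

Sorted (ascending): 196, 276, 288, 434, 542, 558, 558, 558, 600
The 3 values of 558 occupy positions 6–8 → average rank 7.
Group B values → pooled ranks: 542→5, 434→4, 196→1, 558→7, 558→7
Rank sum = 5 + 4 + 1 + 7 + 7 = 24

24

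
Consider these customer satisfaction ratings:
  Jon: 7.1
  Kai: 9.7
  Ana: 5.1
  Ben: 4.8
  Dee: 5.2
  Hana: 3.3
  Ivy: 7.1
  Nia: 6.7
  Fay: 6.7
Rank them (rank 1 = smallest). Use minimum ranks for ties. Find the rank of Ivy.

7

Sorted (ascending): 3.3, 4.8, 5.1, 5.2, 6.7, 6.7, 7.1, 7.1, 9.7
The 2 values of 6.7 occupy positions 5–6 → each gets rank 5.
The 2 values of 7.1 occupy positions 7–8 → each gets rank 7.
Ivy has value 7.1 → rank 7.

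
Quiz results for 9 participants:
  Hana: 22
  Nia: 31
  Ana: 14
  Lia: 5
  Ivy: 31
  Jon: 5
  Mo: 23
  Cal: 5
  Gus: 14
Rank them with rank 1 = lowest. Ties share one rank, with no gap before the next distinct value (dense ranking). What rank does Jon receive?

1

Sorted (ascending): 5, 5, 5, 14, 14, 22, 23, 31, 31
The 3 values of 5 share dense rank 1.
The 2 values of 14 share dense rank 2.
The 2 values of 31 share dense rank 5.
Remaining distinct values take the next consecutive integers.
Jon has value 5 → rank 1.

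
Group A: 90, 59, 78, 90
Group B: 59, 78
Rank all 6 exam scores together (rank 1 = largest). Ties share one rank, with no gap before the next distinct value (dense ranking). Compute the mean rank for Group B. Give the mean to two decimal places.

Sorted (descending): 90, 90, 78, 78, 59, 59
The 2 values of 90 share dense rank 1.
The 2 values of 78 share dense rank 2.
The 2 values of 59 share dense rank 3.
Group B values → pooled ranks: 59→3, 78→2
Mean rank = (3 + 2) / 2 = 2.50

2.50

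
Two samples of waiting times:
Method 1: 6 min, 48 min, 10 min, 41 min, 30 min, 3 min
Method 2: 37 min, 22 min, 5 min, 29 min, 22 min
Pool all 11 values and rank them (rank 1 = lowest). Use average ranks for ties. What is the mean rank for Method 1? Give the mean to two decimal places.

6.17

Sorted (ascending): 3, 5, 6, 10, 22, 22, 29, 30, 37, 41, 48
The 2 values of 22 occupy positions 5–6 → average rank (5+6)/2 = 5.5.
Method 1 values → pooled ranks: 6→3, 48→11, 10→4, 41→10, 30→8, 3→1
Mean rank = (3 + 11 + 4 + 10 + 8 + 1) / 6 = 6.17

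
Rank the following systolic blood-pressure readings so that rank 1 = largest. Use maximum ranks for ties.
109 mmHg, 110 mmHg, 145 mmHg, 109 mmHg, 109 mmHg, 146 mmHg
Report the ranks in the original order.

Sorted (descending): 146, 145, 110, 109, 109, 109
The 3 values of 109 occupy positions 4–6 → each gets rank 6.

6, 3, 2, 6, 6, 1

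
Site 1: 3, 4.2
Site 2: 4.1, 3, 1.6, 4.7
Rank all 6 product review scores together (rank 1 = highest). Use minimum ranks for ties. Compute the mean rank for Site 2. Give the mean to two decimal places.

3.50

Sorted (descending): 4.7, 4.2, 4.1, 3, 3, 1.6
The 2 values of 3 occupy positions 4–5 → each gets rank 4.
Site 2 values → pooled ranks: 4.1→3, 3→4, 1.6→6, 4.7→1
Mean rank = (3 + 4 + 6 + 1) / 4 = 3.50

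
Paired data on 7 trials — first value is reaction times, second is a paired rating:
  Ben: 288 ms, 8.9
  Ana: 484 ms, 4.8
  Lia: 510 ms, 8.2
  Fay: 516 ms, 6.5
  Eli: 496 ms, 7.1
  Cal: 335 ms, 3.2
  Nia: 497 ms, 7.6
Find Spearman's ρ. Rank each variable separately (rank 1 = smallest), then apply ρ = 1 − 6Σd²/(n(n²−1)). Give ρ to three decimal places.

0.036

Ranks of variable 1: 1, 3, 6, 7, 4, 2, 5
Ranks of variable 2: 7, 2, 6, 3, 4, 1, 5
d = r₁ − r₂: -6, 1, 0, 4, 0, 1, 0
d²: 36, 1, 0, 16, 0, 1, 0; Σd² = 54
ρ = 1 − 6·54/(7·48) = 1 − 324/336 = 0.036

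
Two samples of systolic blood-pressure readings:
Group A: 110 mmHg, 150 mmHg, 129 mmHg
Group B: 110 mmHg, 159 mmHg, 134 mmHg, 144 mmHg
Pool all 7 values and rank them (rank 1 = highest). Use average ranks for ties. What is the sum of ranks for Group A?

13.5

Sorted (descending): 159, 150, 144, 134, 129, 110, 110
The 2 values of 110 occupy positions 6–7 → average rank (6+7)/2 = 6.5.
Group A values → pooled ranks: 110→6.5, 150→2, 129→5
Rank sum = 6.5 + 2 + 5 = 13.5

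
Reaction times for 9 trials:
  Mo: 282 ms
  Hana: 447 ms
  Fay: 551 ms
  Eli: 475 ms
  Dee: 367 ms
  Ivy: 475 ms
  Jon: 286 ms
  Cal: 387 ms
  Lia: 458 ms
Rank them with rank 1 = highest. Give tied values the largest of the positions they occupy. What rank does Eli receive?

Sorted (descending): 551, 475, 475, 458, 447, 387, 367, 286, 282
The 2 values of 475 occupy positions 2–3 → each gets rank 3.
Eli has value 475 ms → rank 3.

3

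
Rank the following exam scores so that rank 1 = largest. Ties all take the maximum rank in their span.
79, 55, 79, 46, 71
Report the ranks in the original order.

2, 4, 2, 5, 3

Sorted (descending): 79, 79, 71, 55, 46
The 2 values of 79 occupy positions 1–2 → each gets rank 2.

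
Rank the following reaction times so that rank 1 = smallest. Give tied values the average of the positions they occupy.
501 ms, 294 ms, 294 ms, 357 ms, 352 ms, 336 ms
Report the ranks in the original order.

Sorted (ascending): 294, 294, 336, 352, 357, 501
The 2 values of 294 occupy positions 1–2 → average rank (1+2)/2 = 1.5.

6, 1.5, 1.5, 5, 4, 3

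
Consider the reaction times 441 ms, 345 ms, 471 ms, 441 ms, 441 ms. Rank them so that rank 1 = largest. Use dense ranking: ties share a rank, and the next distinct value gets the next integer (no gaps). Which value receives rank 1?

Sorted (descending): 471, 441, 441, 441, 345
The 3 values of 441 share dense rank 2.
Remaining distinct values take the next consecutive integers.
Rank 1 → value 471.

471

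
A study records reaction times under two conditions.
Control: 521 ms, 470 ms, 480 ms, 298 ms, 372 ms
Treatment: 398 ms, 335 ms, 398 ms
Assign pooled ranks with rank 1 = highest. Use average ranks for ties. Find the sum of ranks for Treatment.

Sorted (descending): 521, 480, 470, 398, 398, 372, 335, 298
The 2 values of 398 occupy positions 4–5 → average rank (4+5)/2 = 4.5.
Treatment values → pooled ranks: 398→4.5, 335→7, 398→4.5
Rank sum = 4.5 + 7 + 4.5 = 16

16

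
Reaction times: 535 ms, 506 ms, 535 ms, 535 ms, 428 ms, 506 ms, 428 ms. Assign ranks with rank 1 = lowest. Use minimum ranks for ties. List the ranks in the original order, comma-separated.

5, 3, 5, 5, 1, 3, 1

Sorted (ascending): 428, 428, 506, 506, 535, 535, 535
The 2 values of 428 occupy positions 1–2 → each gets rank 1.
The 2 values of 506 occupy positions 3–4 → each gets rank 3.
The 3 values of 535 occupy positions 5–7 → each gets rank 5.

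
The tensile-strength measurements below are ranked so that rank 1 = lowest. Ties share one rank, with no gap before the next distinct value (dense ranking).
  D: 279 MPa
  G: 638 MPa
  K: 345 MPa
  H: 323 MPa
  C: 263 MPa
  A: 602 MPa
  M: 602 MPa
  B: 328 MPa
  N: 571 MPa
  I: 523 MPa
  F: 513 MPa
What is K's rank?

5

Sorted (ascending): 263, 279, 323, 328, 345, 513, 523, 571, 602, 602, 638
The 2 values of 602 share dense rank 9.
Remaining distinct values take the next consecutive integers.
K has value 345 MPa → rank 5.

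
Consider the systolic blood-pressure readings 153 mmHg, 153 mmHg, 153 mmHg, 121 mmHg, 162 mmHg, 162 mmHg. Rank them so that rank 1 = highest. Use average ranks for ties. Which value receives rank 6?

121

Sorted (descending): 162, 162, 153, 153, 153, 121
The 2 values of 162 occupy positions 1–2 → average rank (1+2)/2 = 1.5.
The 3 values of 153 occupy positions 3–5 → average rank 4.
Rank 6 → value 121.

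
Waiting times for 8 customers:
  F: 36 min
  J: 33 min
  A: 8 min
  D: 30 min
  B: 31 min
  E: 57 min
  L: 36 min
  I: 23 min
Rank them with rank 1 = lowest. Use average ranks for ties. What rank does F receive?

6.5

Sorted (ascending): 8, 23, 30, 31, 33, 36, 36, 57
The 2 values of 36 occupy positions 6–7 → average rank (6+7)/2 = 6.5.
F has value 36 min → rank 6.5.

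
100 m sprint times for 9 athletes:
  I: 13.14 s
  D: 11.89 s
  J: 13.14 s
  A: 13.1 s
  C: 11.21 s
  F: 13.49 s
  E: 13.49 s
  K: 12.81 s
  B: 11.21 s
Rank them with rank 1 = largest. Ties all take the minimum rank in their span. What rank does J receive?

3

Sorted (descending): 13.49, 13.49, 13.14, 13.14, 13.1, 12.81, 11.89, 11.21, 11.21
The 2 values of 13.49 occupy positions 1–2 → each gets rank 1.
The 2 values of 13.14 occupy positions 3–4 → each gets rank 3.
The 2 values of 11.21 occupy positions 8–9 → each gets rank 8.
J has value 13.14 s → rank 3.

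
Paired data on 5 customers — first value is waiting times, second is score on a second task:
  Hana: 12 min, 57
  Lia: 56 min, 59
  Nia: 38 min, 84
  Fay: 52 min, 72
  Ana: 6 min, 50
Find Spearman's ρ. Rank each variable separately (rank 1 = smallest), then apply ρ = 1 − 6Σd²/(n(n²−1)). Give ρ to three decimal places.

Ranks of variable 1: 2, 5, 3, 4, 1
Ranks of variable 2: 2, 3, 5, 4, 1
d = r₁ − r₂: 0, 2, -2, 0, 0
d²: 0, 4, 4, 0, 0; Σd² = 8
ρ = 1 − 6·8/(5·24) = 1 − 48/120 = 0.600

0.600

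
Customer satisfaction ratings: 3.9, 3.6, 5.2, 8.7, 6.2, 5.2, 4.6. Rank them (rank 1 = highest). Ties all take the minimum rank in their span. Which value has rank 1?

8.7

Sorted (descending): 8.7, 6.2, 5.2, 5.2, 4.6, 3.9, 3.6
The 2 values of 5.2 occupy positions 3–4 → each gets rank 3.
Rank 1 → value 8.7.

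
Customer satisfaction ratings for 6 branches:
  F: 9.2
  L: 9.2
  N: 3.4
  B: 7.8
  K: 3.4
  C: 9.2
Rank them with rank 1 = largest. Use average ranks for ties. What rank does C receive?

Sorted (descending): 9.2, 9.2, 9.2, 7.8, 3.4, 3.4
The 3 values of 9.2 occupy positions 1–3 → average rank 2.
The 2 values of 3.4 occupy positions 5–6 → average rank (5+6)/2 = 5.5.
C has value 9.2 → rank 2.

2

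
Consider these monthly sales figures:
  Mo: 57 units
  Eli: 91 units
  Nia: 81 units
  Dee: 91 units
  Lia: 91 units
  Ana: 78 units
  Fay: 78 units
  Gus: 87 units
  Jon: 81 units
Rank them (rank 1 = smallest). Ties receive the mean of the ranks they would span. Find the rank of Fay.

Sorted (ascending): 57, 78, 78, 81, 81, 87, 91, 91, 91
The 2 values of 78 occupy positions 2–3 → average rank (2+3)/2 = 2.5.
The 2 values of 81 occupy positions 4–5 → average rank (4+5)/2 = 4.5.
The 3 values of 91 occupy positions 7–9 → average rank 8.
Fay has value 78 units → rank 2.5.

2.5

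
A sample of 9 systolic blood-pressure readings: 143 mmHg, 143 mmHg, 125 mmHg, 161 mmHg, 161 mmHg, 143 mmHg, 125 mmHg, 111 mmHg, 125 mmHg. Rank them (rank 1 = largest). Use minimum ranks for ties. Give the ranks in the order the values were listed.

3, 3, 6, 1, 1, 3, 6, 9, 6

Sorted (descending): 161, 161, 143, 143, 143, 125, 125, 125, 111
The 2 values of 161 occupy positions 1–2 → each gets rank 1.
The 3 values of 143 occupy positions 3–5 → each gets rank 3.
The 3 values of 125 occupy positions 6–8 → each gets rank 6.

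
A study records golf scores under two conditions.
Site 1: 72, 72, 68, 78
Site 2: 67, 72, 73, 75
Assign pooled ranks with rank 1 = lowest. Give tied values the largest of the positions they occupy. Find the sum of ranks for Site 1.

20

Sorted (ascending): 67, 68, 72, 72, 72, 73, 75, 78
The 3 values of 72 occupy positions 3–5 → each gets rank 5.
Site 1 values → pooled ranks: 72→5, 72→5, 68→2, 78→8
Rank sum = 5 + 5 + 2 + 8 = 20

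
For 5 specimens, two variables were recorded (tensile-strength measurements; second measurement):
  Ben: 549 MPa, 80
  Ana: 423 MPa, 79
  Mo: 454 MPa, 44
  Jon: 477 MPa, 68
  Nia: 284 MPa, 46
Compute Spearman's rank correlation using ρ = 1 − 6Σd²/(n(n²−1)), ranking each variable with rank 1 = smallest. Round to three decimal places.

Ranks of variable 1: 5, 2, 3, 4, 1
Ranks of variable 2: 5, 4, 1, 3, 2
d = r₁ − r₂: 0, -2, 2, 1, -1
d²: 0, 4, 4, 1, 1; Σd² = 10
ρ = 1 − 6·10/(5·24) = 1 − 60/120 = 0.500

0.500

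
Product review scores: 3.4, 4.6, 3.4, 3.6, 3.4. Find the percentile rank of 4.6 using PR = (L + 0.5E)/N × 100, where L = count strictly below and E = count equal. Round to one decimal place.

N = 5.
Strictly below 4.6: 4. Equal to 4.6: 1.
PR = (4 + 0.5·1)/5 × 100 = 90.0

90.0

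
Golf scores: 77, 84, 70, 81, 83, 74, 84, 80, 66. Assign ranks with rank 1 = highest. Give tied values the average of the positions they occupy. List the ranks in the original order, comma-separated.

Sorted (descending): 84, 84, 83, 81, 80, 77, 74, 70, 66
The 2 values of 84 occupy positions 1–2 → average rank (1+2)/2 = 1.5.

6, 1.5, 8, 4, 3, 7, 1.5, 5, 9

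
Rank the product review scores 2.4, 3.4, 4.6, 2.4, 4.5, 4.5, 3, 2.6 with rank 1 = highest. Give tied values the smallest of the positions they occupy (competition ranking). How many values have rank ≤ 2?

Sorted (descending): 4.6, 4.5, 4.5, 3.4, 3, 2.6, 2.4, 2.4
The 2 values of 4.5 occupy positions 2–3 → each gets rank 2.
The 2 values of 2.4 occupy positions 7–8 → each gets rank 7.
Ranks ≤ 2: {1, 2, 2} → 3 values.

3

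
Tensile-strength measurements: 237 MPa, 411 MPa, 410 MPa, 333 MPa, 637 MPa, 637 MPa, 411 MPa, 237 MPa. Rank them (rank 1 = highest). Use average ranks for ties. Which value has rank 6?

Sorted (descending): 637, 637, 411, 411, 410, 333, 237, 237
The 2 values of 637 occupy positions 1–2 → average rank (1+2)/2 = 1.5.
The 2 values of 411 occupy positions 3–4 → average rank (3+4)/2 = 3.5.
The 2 values of 237 occupy positions 7–8 → average rank (7+8)/2 = 7.5.
Rank 6 → value 333.

333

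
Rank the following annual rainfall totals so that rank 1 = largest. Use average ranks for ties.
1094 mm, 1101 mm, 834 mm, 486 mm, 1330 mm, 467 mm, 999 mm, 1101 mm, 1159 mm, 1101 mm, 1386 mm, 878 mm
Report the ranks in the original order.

7, 5, 10, 11, 2, 12, 8, 5, 3, 5, 1, 9

Sorted (descending): 1386, 1330, 1159, 1101, 1101, 1101, 1094, 999, 878, 834, 486, 467
The 3 values of 1101 occupy positions 4–6 → average rank 5.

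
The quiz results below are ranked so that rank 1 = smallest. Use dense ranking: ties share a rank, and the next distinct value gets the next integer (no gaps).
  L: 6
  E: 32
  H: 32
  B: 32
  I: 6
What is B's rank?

2

Sorted (ascending): 6, 6, 32, 32, 32
The 2 values of 6 share dense rank 1.
The 3 values of 32 share dense rank 2.
B has value 32 → rank 2.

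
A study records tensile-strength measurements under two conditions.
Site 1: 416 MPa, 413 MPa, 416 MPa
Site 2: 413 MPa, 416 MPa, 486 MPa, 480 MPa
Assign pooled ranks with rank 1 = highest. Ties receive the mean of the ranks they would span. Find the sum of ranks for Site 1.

14.5

Sorted (descending): 486, 480, 416, 416, 416, 413, 413
The 3 values of 416 occupy positions 3–5 → average rank 4.
The 2 values of 413 occupy positions 6–7 → average rank (6+7)/2 = 6.5.
Site 1 values → pooled ranks: 416→4, 413→6.5, 416→4
Rank sum = 4 + 6.5 + 4 = 14.5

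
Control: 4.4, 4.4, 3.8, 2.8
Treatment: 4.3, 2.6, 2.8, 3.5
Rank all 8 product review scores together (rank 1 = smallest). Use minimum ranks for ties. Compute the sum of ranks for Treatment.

13

Sorted (ascending): 2.6, 2.8, 2.8, 3.5, 3.8, 4.3, 4.4, 4.4
The 2 values of 2.8 occupy positions 2–3 → each gets rank 2.
The 2 values of 4.4 occupy positions 7–8 → each gets rank 7.
Treatment values → pooled ranks: 4.3→6, 2.6→1, 2.8→2, 3.5→4
Rank sum = 6 + 1 + 2 + 4 = 13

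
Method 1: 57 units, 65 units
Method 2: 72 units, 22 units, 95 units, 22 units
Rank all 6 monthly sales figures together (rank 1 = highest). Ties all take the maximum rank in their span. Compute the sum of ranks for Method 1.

7

Sorted (descending): 95, 72, 65, 57, 22, 22
The 2 values of 22 occupy positions 5–6 → each gets rank 6.
Method 1 values → pooled ranks: 57→4, 65→3
Rank sum = 4 + 3 = 7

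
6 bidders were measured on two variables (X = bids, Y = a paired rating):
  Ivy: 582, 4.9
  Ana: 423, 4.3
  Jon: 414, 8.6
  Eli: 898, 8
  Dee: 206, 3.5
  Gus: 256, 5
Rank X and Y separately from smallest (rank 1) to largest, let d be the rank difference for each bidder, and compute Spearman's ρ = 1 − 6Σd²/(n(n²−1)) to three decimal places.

0.371

Ranks of variable 1: 5, 4, 3, 6, 1, 2
Ranks of variable 2: 3, 2, 6, 5, 1, 4
d = r₁ − r₂: 2, 2, -3, 1, 0, -2
d²: 4, 4, 9, 1, 0, 4; Σd² = 22
ρ = 1 − 6·22/(6·35) = 1 − 132/210 = 0.371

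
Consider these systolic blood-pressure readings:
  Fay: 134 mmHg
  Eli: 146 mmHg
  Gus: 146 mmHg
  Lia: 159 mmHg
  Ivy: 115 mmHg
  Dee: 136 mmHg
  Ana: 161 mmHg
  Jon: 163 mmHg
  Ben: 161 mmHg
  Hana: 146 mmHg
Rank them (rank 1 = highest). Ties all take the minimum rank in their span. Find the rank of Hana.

Sorted (descending): 163, 161, 161, 159, 146, 146, 146, 136, 134, 115
The 2 values of 161 occupy positions 2–3 → each gets rank 2.
The 3 values of 146 occupy positions 5–7 → each gets rank 5.
Hana has value 146 mmHg → rank 5.

5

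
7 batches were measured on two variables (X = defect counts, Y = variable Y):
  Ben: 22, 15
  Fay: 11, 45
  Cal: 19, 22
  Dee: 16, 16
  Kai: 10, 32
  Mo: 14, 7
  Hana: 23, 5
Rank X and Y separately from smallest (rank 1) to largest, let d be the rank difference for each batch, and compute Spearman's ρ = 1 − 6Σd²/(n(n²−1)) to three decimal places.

Ranks of variable 1: 6, 2, 5, 4, 1, 3, 7
Ranks of variable 2: 3, 7, 5, 4, 6, 2, 1
d = r₁ − r₂: 3, -5, 0, 0, -5, 1, 6
d²: 9, 25, 0, 0, 25, 1, 36; Σd² = 96
ρ = 1 − 6·96/(7·48) = 1 − 576/336 = -0.714

-0.714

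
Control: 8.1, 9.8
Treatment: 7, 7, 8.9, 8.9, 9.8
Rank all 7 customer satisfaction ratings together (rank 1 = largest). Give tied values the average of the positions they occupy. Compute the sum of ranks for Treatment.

21.5

Sorted (descending): 9.8, 9.8, 8.9, 8.9, 8.1, 7, 7
The 2 values of 9.8 occupy positions 1–2 → average rank (1+2)/2 = 1.5.
The 2 values of 8.9 occupy positions 3–4 → average rank (3+4)/2 = 3.5.
The 2 values of 7 occupy positions 6–7 → average rank (6+7)/2 = 6.5.
Treatment values → pooled ranks: 7→6.5, 7→6.5, 8.9→3.5, 8.9→3.5, 9.8→1.5
Rank sum = 6.5 + 6.5 + 3.5 + 3.5 + 1.5 = 21.5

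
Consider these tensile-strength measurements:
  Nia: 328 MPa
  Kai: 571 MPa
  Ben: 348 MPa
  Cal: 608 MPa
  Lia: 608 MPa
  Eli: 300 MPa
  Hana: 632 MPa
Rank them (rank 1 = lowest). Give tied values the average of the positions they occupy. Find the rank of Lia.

Sorted (ascending): 300, 328, 348, 571, 608, 608, 632
The 2 values of 608 occupy positions 5–6 → average rank (5+6)/2 = 5.5.
Lia has value 608 MPa → rank 5.5.

5.5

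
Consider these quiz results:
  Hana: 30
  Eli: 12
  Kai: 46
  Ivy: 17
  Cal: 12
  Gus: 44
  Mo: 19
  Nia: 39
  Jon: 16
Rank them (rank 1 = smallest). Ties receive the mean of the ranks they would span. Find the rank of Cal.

Sorted (ascending): 12, 12, 16, 17, 19, 30, 39, 44, 46
The 2 values of 12 occupy positions 1–2 → average rank (1+2)/2 = 1.5.
Cal has value 12 → rank 1.5.

1.5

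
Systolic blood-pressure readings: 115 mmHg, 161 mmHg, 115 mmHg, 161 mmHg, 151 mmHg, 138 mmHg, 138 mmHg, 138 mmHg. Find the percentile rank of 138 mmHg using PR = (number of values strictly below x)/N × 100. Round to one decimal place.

25.0

N = 8.
Strictly below 138: 2. Equal to 138: 3.
PR = 2/8 × 100 = 25.0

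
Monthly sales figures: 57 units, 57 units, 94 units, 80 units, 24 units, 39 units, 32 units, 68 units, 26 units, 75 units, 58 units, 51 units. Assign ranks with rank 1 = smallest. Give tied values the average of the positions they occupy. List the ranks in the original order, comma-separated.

6.5, 6.5, 12, 11, 1, 4, 3, 9, 2, 10, 8, 5

Sorted (ascending): 24, 26, 32, 39, 51, 57, 57, 58, 68, 75, 80, 94
The 2 values of 57 occupy positions 6–7 → average rank (6+7)/2 = 6.5.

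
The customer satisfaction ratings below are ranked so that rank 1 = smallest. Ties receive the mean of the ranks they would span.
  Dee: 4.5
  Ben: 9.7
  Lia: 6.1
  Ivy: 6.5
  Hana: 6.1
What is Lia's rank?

Sorted (ascending): 4.5, 6.1, 6.1, 6.5, 9.7
The 2 values of 6.1 occupy positions 2–3 → average rank (2+3)/2 = 2.5.
Lia has value 6.1 → rank 2.5.

2.5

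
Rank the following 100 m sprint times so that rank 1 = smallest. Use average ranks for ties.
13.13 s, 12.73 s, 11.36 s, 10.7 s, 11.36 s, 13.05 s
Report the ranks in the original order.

6, 4, 2.5, 1, 2.5, 5

Sorted (ascending): 10.7, 11.36, 11.36, 12.73, 13.05, 13.13
The 2 values of 11.36 occupy positions 2–3 → average rank (2+3)/2 = 2.5.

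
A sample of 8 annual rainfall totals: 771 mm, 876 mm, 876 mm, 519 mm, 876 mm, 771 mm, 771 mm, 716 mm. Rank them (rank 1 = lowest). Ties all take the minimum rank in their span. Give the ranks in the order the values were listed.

3, 6, 6, 1, 6, 3, 3, 2

Sorted (ascending): 519, 716, 771, 771, 771, 876, 876, 876
The 3 values of 771 occupy positions 3–5 → each gets rank 3.
The 3 values of 876 occupy positions 6–8 → each gets rank 6.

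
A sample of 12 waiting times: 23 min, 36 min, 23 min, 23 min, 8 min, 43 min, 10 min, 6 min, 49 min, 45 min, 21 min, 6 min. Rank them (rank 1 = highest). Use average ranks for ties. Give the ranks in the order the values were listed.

6, 4, 6, 6, 10, 3, 9, 11.5, 1, 2, 8, 11.5

Sorted (descending): 49, 45, 43, 36, 23, 23, 23, 21, 10, 8, 6, 6
The 3 values of 23 occupy positions 5–7 → average rank 6.
The 2 values of 6 occupy positions 11–12 → average rank (11+12)/2 = 11.5.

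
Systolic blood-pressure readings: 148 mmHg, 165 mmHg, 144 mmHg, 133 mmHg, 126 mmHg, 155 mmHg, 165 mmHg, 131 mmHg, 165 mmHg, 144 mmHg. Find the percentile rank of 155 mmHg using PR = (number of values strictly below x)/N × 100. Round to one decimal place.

N = 10.
Strictly below 155: 6. Equal to 155: 1.
PR = 6/10 × 100 = 60.0

60.0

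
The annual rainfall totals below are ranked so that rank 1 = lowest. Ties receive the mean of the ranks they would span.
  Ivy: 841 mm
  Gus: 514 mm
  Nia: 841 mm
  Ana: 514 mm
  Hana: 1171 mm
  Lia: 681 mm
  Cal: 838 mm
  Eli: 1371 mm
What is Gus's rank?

1.5

Sorted (ascending): 514, 514, 681, 838, 841, 841, 1171, 1371
The 2 values of 514 occupy positions 1–2 → average rank (1+2)/2 = 1.5.
The 2 values of 841 occupy positions 5–6 → average rank (5+6)/2 = 5.5.
Gus has value 514 mm → rank 1.5.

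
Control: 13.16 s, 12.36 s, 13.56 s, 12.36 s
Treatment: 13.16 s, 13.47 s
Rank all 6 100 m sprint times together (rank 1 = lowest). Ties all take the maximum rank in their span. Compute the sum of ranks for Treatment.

Sorted (ascending): 12.36, 12.36, 13.16, 13.16, 13.47, 13.56
The 2 values of 12.36 occupy positions 1–2 → each gets rank 2.
The 2 values of 13.16 occupy positions 3–4 → each gets rank 4.
Treatment values → pooled ranks: 13.16→4, 13.47→5
Rank sum = 4 + 5 = 9

9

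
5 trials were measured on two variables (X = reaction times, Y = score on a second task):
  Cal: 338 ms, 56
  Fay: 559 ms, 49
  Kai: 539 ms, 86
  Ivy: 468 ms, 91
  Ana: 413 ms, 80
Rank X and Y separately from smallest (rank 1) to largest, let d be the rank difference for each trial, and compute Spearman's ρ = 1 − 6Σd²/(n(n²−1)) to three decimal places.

Ranks of variable 1: 1, 5, 4, 3, 2
Ranks of variable 2: 2, 1, 4, 5, 3
d = r₁ − r₂: -1, 4, 0, -2, -1
d²: 1, 16, 0, 4, 1; Σd² = 22
ρ = 1 − 6·22/(5·24) = 1 − 132/120 = -0.100

-0.100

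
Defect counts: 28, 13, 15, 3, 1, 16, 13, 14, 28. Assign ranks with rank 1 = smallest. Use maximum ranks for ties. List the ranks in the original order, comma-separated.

Sorted (ascending): 1, 3, 13, 13, 14, 15, 16, 28, 28
The 2 values of 13 occupy positions 3–4 → each gets rank 4.
The 2 values of 28 occupy positions 8–9 → each gets rank 9.

9, 4, 6, 2, 1, 7, 4, 5, 9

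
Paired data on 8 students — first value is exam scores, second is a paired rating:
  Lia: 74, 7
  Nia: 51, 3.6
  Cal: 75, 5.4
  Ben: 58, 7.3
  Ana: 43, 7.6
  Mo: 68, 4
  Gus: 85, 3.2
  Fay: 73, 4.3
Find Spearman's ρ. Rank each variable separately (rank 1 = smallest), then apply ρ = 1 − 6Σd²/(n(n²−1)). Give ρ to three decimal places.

Ranks of variable 1: 6, 2, 7, 3, 1, 4, 8, 5
Ranks of variable 2: 6, 2, 5, 7, 8, 3, 1, 4
d = r₁ − r₂: 0, 0, 2, -4, -7, 1, 7, 1
d²: 0, 0, 4, 16, 49, 1, 49, 1; Σd² = 120
ρ = 1 − 6·120/(8·63) = 1 − 720/504 = -0.429

-0.429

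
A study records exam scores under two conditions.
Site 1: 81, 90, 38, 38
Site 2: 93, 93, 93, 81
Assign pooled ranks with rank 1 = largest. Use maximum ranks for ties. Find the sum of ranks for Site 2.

Sorted (descending): 93, 93, 93, 90, 81, 81, 38, 38
The 3 values of 93 occupy positions 1–3 → each gets rank 3.
The 2 values of 81 occupy positions 5–6 → each gets rank 6.
The 2 values of 38 occupy positions 7–8 → each gets rank 8.
Site 2 values → pooled ranks: 93→3, 93→3, 93→3, 81→6
Rank sum = 3 + 3 + 3 + 6 = 15

15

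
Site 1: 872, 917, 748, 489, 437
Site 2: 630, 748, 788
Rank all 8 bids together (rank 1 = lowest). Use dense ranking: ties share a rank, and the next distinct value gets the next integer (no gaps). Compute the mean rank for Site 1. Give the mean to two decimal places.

Sorted (ascending): 437, 489, 630, 748, 748, 788, 872, 917
The 2 values of 748 share dense rank 4.
Remaining distinct values take the next consecutive integers.
Site 1 values → pooled ranks: 872→6, 917→7, 748→4, 489→2, 437→1
Mean rank = (6 + 7 + 4 + 2 + 1) / 5 = 4.00

4.00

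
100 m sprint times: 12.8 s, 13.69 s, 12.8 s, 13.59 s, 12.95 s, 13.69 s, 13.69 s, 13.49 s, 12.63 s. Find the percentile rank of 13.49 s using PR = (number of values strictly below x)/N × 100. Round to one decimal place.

N = 9.
Strictly below 13.49: 4. Equal to 13.49: 1.
PR = 4/9 × 100 = 44.4

44.4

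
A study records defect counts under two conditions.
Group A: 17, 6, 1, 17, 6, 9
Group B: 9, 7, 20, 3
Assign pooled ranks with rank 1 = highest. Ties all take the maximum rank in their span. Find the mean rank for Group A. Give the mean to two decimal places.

6.17

Sorted (descending): 20, 17, 17, 9, 9, 7, 6, 6, 3, 1
The 2 values of 17 occupy positions 2–3 → each gets rank 3.
The 2 values of 9 occupy positions 4–5 → each gets rank 5.
The 2 values of 6 occupy positions 7–8 → each gets rank 8.
Group A values → pooled ranks: 17→3, 6→8, 1→10, 17→3, 6→8, 9→5
Mean rank = (3 + 8 + 10 + 3 + 8 + 5) / 6 = 6.17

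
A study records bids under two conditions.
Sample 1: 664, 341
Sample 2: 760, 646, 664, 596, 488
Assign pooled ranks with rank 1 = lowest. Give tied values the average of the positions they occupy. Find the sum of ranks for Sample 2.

21.5

Sorted (ascending): 341, 488, 596, 646, 664, 664, 760
The 2 values of 664 occupy positions 5–6 → average rank (5+6)/2 = 5.5.
Sample 2 values → pooled ranks: 760→7, 646→4, 664→5.5, 596→3, 488→2
Rank sum = 7 + 4 + 5.5 + 3 + 2 = 21.5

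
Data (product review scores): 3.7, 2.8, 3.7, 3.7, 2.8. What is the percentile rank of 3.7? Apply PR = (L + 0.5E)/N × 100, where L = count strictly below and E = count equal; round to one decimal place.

N = 5.
Strictly below 3.7: 2. Equal to 3.7: 3.
PR = (2 + 0.5·3)/5 × 100 = 70.0

70.0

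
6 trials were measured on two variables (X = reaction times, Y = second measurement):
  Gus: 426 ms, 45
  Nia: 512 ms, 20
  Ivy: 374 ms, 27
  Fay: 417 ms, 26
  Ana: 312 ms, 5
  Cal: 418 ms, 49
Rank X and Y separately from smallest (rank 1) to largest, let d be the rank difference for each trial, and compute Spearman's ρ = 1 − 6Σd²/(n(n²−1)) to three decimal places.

0.314

Ranks of variable 1: 5, 6, 2, 3, 1, 4
Ranks of variable 2: 5, 2, 4, 3, 1, 6
d = r₁ − r₂: 0, 4, -2, 0, 0, -2
d²: 0, 16, 4, 0, 0, 4; Σd² = 24
ρ = 1 − 6·24/(6·35) = 1 − 144/210 = 0.314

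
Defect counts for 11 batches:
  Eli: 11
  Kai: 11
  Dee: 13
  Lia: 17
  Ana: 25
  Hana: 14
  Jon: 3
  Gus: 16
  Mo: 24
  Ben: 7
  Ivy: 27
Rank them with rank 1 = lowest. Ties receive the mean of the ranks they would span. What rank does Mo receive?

9

Sorted (ascending): 3, 7, 11, 11, 13, 14, 16, 17, 24, 25, 27
The 2 values of 11 occupy positions 3–4 → average rank (3+4)/2 = 3.5.
Mo has value 24 → rank 9.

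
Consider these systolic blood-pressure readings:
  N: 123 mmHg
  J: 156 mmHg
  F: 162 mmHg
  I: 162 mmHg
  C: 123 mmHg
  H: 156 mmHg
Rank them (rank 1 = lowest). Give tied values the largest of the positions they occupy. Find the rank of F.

Sorted (ascending): 123, 123, 156, 156, 162, 162
The 2 values of 123 occupy positions 1–2 → each gets rank 2.
The 2 values of 156 occupy positions 3–4 → each gets rank 4.
The 2 values of 162 occupy positions 5–6 → each gets rank 6.
F has value 162 mmHg → rank 6.

6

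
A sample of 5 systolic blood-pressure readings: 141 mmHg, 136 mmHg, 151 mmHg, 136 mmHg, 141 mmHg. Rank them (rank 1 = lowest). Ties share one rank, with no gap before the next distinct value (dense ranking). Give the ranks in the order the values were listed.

2, 1, 3, 1, 2

Sorted (ascending): 136, 136, 141, 141, 151
The 2 values of 136 share dense rank 1.
The 2 values of 141 share dense rank 2.
Remaining distinct values take the next consecutive integers.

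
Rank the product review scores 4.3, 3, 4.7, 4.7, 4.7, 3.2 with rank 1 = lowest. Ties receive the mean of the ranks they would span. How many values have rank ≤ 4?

Sorted (ascending): 3, 3.2, 4.3, 4.7, 4.7, 4.7
The 3 values of 4.7 occupy positions 4–6 → average rank 5.
Ranks ≤ 4: {1, 2, 3} → 3 values.

3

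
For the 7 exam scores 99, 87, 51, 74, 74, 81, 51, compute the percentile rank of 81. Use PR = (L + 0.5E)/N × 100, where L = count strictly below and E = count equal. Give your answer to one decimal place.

N = 7.
Strictly below 81: 4. Equal to 81: 1.
PR = (4 + 0.5·1)/7 × 100 = 64.3

64.3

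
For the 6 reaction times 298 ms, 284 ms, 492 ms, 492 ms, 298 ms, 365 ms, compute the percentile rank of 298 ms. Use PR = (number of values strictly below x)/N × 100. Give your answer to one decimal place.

N = 6.
Strictly below 298: 1. Equal to 298: 2.
PR = 1/6 × 100 = 16.7

16.7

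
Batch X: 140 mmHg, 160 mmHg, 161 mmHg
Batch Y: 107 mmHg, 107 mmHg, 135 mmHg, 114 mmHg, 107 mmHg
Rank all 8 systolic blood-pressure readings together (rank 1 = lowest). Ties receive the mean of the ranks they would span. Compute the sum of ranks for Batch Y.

15

Sorted (ascending): 107, 107, 107, 114, 135, 140, 160, 161
The 3 values of 107 occupy positions 1–3 → average rank 2.
Batch Y values → pooled ranks: 107→2, 107→2, 135→5, 114→4, 107→2
Rank sum = 2 + 2 + 5 + 4 + 2 = 15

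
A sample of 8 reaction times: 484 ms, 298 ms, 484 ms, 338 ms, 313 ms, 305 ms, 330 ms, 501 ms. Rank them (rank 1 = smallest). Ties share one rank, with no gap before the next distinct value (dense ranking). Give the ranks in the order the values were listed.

6, 1, 6, 5, 3, 2, 4, 7

Sorted (ascending): 298, 305, 313, 330, 338, 484, 484, 501
The 2 values of 484 share dense rank 6.
Remaining distinct values take the next consecutive integers.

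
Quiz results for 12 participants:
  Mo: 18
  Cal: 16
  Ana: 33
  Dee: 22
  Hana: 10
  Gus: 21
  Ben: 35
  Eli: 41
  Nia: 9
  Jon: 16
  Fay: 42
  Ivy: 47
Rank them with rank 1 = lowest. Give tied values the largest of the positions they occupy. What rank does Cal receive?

4

Sorted (ascending): 9, 10, 16, 16, 18, 21, 22, 33, 35, 41, 42, 47
The 2 values of 16 occupy positions 3–4 → each gets rank 4.
Cal has value 16 → rank 4.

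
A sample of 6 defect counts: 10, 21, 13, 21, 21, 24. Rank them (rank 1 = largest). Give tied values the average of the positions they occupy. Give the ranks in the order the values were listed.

6, 3, 5, 3, 3, 1

Sorted (descending): 24, 21, 21, 21, 13, 10
The 3 values of 21 occupy positions 2–4 → average rank 3.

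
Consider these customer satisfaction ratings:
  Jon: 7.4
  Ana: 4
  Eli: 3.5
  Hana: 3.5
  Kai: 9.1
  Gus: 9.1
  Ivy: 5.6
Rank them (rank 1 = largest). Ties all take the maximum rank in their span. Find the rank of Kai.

2

Sorted (descending): 9.1, 9.1, 7.4, 5.6, 4, 3.5, 3.5
The 2 values of 9.1 occupy positions 1–2 → each gets rank 2.
The 2 values of 3.5 occupy positions 6–7 → each gets rank 7.
Kai has value 9.1 → rank 2.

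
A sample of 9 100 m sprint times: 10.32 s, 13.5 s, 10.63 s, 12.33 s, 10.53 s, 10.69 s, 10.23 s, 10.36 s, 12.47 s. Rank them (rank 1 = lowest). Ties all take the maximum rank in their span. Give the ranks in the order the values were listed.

2, 9, 5, 7, 4, 6, 1, 3, 8

Sorted (ascending): 10.23, 10.32, 10.36, 10.53, 10.63, 10.69, 12.33, 12.47, 13.5
No ties — each value takes its position as its rank.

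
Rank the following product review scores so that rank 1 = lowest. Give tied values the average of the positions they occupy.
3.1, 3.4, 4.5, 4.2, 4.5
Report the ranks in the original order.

Sorted (ascending): 3.1, 3.4, 4.2, 4.5, 4.5
The 2 values of 4.5 occupy positions 4–5 → average rank (4+5)/2 = 4.5.

1, 2, 4.5, 3, 4.5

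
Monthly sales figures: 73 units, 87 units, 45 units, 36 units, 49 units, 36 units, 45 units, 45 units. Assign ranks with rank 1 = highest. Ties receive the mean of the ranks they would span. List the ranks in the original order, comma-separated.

Sorted (descending): 87, 73, 49, 45, 45, 45, 36, 36
The 3 values of 45 occupy positions 4–6 → average rank 5.
The 2 values of 36 occupy positions 7–8 → average rank (7+8)/2 = 7.5.

2, 1, 5, 7.5, 3, 7.5, 5, 5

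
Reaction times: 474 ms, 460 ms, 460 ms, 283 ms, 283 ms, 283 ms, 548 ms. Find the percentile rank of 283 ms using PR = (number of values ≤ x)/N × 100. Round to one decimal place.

42.9

N = 7.
Strictly below 283: 0. Equal to 283: 3.
PR = 3/7 × 100 = 42.9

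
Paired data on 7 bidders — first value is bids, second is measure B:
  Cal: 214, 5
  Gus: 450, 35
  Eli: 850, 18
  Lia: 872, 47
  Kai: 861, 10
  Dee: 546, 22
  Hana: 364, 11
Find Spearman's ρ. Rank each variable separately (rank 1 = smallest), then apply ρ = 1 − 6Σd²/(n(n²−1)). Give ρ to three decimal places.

Ranks of variable 1: 1, 3, 5, 7, 6, 4, 2
Ranks of variable 2: 1, 6, 4, 7, 2, 5, 3
d = r₁ − r₂: 0, -3, 1, 0, 4, -1, -1
d²: 0, 9, 1, 0, 16, 1, 1; Σd² = 28
ρ = 1 − 6·28/(7·48) = 1 − 168/336 = 0.500

0.500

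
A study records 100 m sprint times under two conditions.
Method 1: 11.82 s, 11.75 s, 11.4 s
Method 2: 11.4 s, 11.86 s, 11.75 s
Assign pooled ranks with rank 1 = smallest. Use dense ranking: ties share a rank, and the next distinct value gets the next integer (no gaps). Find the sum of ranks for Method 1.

6

Sorted (ascending): 11.4, 11.4, 11.75, 11.75, 11.82, 11.86
The 2 values of 11.4 share dense rank 1.
The 2 values of 11.75 share dense rank 2.
Remaining distinct values take the next consecutive integers.
Method 1 values → pooled ranks: 11.82→3, 11.75→2, 11.4→1
Rank sum = 3 + 2 + 1 = 6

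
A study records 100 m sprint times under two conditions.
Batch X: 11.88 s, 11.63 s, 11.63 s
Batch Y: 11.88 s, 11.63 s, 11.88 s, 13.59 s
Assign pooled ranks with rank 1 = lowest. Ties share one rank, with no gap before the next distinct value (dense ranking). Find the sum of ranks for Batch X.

4

Sorted (ascending): 11.63, 11.63, 11.63, 11.88, 11.88, 11.88, 13.59
The 3 values of 11.63 share dense rank 1.
The 3 values of 11.88 share dense rank 2.
Remaining distinct values take the next consecutive integers.
Batch X values → pooled ranks: 11.88→2, 11.63→1, 11.63→1
Rank sum = 2 + 1 + 1 = 4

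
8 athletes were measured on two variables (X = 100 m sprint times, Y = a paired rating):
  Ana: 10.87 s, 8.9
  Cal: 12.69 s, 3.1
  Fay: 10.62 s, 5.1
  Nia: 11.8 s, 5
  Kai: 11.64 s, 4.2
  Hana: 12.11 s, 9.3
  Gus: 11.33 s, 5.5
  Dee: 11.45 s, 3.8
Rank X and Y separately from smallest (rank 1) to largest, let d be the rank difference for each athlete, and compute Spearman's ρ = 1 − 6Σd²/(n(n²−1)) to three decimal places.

-0.333

Ranks of variable 1: 2, 8, 1, 6, 5, 7, 3, 4
Ranks of variable 2: 7, 1, 5, 4, 3, 8, 6, 2
d = r₁ − r₂: -5, 7, -4, 2, 2, -1, -3, 2
d²: 25, 49, 16, 4, 4, 1, 9, 4; Σd² = 112
ρ = 1 − 6·112/(8·63) = 1 − 672/504 = -0.333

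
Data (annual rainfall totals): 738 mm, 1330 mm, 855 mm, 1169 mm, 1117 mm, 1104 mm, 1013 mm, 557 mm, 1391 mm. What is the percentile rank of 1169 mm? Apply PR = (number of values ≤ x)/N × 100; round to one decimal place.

N = 9.
Strictly below 1169: 6. Equal to 1169: 1.
PR = 7/9 × 100 = 77.8

77.8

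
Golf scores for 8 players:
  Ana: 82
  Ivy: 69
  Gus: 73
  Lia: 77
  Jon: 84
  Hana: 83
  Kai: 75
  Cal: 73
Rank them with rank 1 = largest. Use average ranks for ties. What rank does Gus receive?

6.5

Sorted (descending): 84, 83, 82, 77, 75, 73, 73, 69
The 2 values of 73 occupy positions 6–7 → average rank (6+7)/2 = 6.5.
Gus has value 73 → rank 6.5.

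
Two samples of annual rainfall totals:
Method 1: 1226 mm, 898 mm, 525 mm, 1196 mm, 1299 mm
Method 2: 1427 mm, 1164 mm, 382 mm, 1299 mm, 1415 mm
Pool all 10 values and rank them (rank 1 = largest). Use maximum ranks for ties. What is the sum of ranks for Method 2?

24

Sorted (descending): 1427, 1415, 1299, 1299, 1226, 1196, 1164, 898, 525, 382
The 2 values of 1299 occupy positions 3–4 → each gets rank 4.
Method 2 values → pooled ranks: 1427→1, 1164→7, 382→10, 1299→4, 1415→2
Rank sum = 1 + 7 + 10 + 4 + 2 = 24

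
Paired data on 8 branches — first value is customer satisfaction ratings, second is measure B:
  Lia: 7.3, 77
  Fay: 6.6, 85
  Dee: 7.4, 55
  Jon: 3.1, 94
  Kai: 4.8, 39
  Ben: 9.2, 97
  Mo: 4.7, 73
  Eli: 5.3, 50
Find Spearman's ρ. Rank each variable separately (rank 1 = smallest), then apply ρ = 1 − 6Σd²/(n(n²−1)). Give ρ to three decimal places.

0.214

Ranks of variable 1: 6, 5, 7, 1, 3, 8, 2, 4
Ranks of variable 2: 5, 6, 3, 7, 1, 8, 4, 2
d = r₁ − r₂: 1, -1, 4, -6, 2, 0, -2, 2
d²: 1, 1, 16, 36, 4, 0, 4, 4; Σd² = 66
ρ = 1 − 6·66/(8·63) = 1 − 396/504 = 0.214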